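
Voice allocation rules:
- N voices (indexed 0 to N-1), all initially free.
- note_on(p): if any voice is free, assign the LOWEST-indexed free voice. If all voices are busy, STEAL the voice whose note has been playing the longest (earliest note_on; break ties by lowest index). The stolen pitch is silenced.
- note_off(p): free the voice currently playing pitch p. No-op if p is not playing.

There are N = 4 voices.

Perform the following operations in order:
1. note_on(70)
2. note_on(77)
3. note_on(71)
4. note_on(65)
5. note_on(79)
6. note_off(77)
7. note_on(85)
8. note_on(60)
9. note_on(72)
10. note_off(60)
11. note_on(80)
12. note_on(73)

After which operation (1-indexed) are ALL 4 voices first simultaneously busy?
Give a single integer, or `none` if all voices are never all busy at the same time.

Op 1: note_on(70): voice 0 is free -> assigned | voices=[70 - - -]
Op 2: note_on(77): voice 1 is free -> assigned | voices=[70 77 - -]
Op 3: note_on(71): voice 2 is free -> assigned | voices=[70 77 71 -]
Op 4: note_on(65): voice 3 is free -> assigned | voices=[70 77 71 65]
Op 5: note_on(79): all voices busy, STEAL voice 0 (pitch 70, oldest) -> assign | voices=[79 77 71 65]
Op 6: note_off(77): free voice 1 | voices=[79 - 71 65]
Op 7: note_on(85): voice 1 is free -> assigned | voices=[79 85 71 65]
Op 8: note_on(60): all voices busy, STEAL voice 2 (pitch 71, oldest) -> assign | voices=[79 85 60 65]
Op 9: note_on(72): all voices busy, STEAL voice 3 (pitch 65, oldest) -> assign | voices=[79 85 60 72]
Op 10: note_off(60): free voice 2 | voices=[79 85 - 72]
Op 11: note_on(80): voice 2 is free -> assigned | voices=[79 85 80 72]
Op 12: note_on(73): all voices busy, STEAL voice 0 (pitch 79, oldest) -> assign | voices=[73 85 80 72]

Answer: 4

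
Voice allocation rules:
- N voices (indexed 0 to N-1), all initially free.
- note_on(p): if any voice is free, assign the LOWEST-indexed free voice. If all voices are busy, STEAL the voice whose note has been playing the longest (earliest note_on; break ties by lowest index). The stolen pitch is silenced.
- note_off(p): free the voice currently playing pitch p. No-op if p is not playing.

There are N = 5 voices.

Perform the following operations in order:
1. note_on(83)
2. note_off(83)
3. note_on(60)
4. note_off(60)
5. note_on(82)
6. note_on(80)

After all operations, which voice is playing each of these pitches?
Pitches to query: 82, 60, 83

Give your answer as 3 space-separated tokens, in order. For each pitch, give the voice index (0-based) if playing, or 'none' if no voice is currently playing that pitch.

Op 1: note_on(83): voice 0 is free -> assigned | voices=[83 - - - -]
Op 2: note_off(83): free voice 0 | voices=[- - - - -]
Op 3: note_on(60): voice 0 is free -> assigned | voices=[60 - - - -]
Op 4: note_off(60): free voice 0 | voices=[- - - - -]
Op 5: note_on(82): voice 0 is free -> assigned | voices=[82 - - - -]
Op 6: note_on(80): voice 1 is free -> assigned | voices=[82 80 - - -]

Answer: 0 none none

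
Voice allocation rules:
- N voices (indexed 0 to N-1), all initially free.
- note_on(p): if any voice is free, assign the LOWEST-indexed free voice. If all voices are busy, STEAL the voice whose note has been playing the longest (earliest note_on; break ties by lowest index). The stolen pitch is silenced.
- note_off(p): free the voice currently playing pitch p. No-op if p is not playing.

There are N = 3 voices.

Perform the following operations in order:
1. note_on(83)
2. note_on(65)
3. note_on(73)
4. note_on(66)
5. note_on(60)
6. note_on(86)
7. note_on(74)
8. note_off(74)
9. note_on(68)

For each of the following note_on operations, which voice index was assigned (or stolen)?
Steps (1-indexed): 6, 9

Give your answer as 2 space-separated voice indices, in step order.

Op 1: note_on(83): voice 0 is free -> assigned | voices=[83 - -]
Op 2: note_on(65): voice 1 is free -> assigned | voices=[83 65 -]
Op 3: note_on(73): voice 2 is free -> assigned | voices=[83 65 73]
Op 4: note_on(66): all voices busy, STEAL voice 0 (pitch 83, oldest) -> assign | voices=[66 65 73]
Op 5: note_on(60): all voices busy, STEAL voice 1 (pitch 65, oldest) -> assign | voices=[66 60 73]
Op 6: note_on(86): all voices busy, STEAL voice 2 (pitch 73, oldest) -> assign | voices=[66 60 86]
Op 7: note_on(74): all voices busy, STEAL voice 0 (pitch 66, oldest) -> assign | voices=[74 60 86]
Op 8: note_off(74): free voice 0 | voices=[- 60 86]
Op 9: note_on(68): voice 0 is free -> assigned | voices=[68 60 86]

Answer: 2 0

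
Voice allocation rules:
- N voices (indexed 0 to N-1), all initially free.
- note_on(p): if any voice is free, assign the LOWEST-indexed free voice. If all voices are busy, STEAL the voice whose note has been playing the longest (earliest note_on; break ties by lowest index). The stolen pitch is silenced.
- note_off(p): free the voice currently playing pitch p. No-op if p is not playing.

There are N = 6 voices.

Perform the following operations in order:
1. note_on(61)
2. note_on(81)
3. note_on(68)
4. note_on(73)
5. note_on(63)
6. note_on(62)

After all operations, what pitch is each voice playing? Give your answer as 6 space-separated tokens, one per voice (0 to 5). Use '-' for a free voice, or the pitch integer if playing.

Op 1: note_on(61): voice 0 is free -> assigned | voices=[61 - - - - -]
Op 2: note_on(81): voice 1 is free -> assigned | voices=[61 81 - - - -]
Op 3: note_on(68): voice 2 is free -> assigned | voices=[61 81 68 - - -]
Op 4: note_on(73): voice 3 is free -> assigned | voices=[61 81 68 73 - -]
Op 5: note_on(63): voice 4 is free -> assigned | voices=[61 81 68 73 63 -]
Op 6: note_on(62): voice 5 is free -> assigned | voices=[61 81 68 73 63 62]

Answer: 61 81 68 73 63 62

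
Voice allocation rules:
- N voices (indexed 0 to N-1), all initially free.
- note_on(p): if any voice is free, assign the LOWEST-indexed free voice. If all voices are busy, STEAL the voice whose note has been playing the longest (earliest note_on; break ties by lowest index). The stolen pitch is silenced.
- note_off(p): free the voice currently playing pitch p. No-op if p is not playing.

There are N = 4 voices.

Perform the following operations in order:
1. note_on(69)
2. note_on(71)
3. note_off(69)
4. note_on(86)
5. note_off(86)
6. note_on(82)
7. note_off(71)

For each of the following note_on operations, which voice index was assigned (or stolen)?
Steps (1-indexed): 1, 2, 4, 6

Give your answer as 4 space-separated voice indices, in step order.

Answer: 0 1 0 0

Derivation:
Op 1: note_on(69): voice 0 is free -> assigned | voices=[69 - - -]
Op 2: note_on(71): voice 1 is free -> assigned | voices=[69 71 - -]
Op 3: note_off(69): free voice 0 | voices=[- 71 - -]
Op 4: note_on(86): voice 0 is free -> assigned | voices=[86 71 - -]
Op 5: note_off(86): free voice 0 | voices=[- 71 - -]
Op 6: note_on(82): voice 0 is free -> assigned | voices=[82 71 - -]
Op 7: note_off(71): free voice 1 | voices=[82 - - -]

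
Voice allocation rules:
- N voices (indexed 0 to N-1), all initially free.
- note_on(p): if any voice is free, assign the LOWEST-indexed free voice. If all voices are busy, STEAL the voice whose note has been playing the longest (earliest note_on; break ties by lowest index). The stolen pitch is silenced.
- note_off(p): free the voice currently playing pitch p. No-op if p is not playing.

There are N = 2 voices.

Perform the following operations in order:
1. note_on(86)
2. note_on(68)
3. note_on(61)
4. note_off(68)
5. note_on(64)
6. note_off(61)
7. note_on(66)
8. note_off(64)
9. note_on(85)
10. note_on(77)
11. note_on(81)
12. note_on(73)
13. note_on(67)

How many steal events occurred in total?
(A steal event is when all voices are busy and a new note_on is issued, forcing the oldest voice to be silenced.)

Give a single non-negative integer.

Op 1: note_on(86): voice 0 is free -> assigned | voices=[86 -]
Op 2: note_on(68): voice 1 is free -> assigned | voices=[86 68]
Op 3: note_on(61): all voices busy, STEAL voice 0 (pitch 86, oldest) -> assign | voices=[61 68]
Op 4: note_off(68): free voice 1 | voices=[61 -]
Op 5: note_on(64): voice 1 is free -> assigned | voices=[61 64]
Op 6: note_off(61): free voice 0 | voices=[- 64]
Op 7: note_on(66): voice 0 is free -> assigned | voices=[66 64]
Op 8: note_off(64): free voice 1 | voices=[66 -]
Op 9: note_on(85): voice 1 is free -> assigned | voices=[66 85]
Op 10: note_on(77): all voices busy, STEAL voice 0 (pitch 66, oldest) -> assign | voices=[77 85]
Op 11: note_on(81): all voices busy, STEAL voice 1 (pitch 85, oldest) -> assign | voices=[77 81]
Op 12: note_on(73): all voices busy, STEAL voice 0 (pitch 77, oldest) -> assign | voices=[73 81]
Op 13: note_on(67): all voices busy, STEAL voice 1 (pitch 81, oldest) -> assign | voices=[73 67]

Answer: 5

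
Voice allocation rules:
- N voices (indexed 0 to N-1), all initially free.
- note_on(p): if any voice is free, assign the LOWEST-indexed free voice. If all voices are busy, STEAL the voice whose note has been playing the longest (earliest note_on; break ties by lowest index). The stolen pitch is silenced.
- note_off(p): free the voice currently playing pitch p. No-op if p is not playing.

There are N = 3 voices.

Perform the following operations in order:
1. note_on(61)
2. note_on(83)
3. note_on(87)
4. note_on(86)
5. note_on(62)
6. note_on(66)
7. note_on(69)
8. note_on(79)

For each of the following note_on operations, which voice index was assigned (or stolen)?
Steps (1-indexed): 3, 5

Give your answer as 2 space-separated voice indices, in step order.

Op 1: note_on(61): voice 0 is free -> assigned | voices=[61 - -]
Op 2: note_on(83): voice 1 is free -> assigned | voices=[61 83 -]
Op 3: note_on(87): voice 2 is free -> assigned | voices=[61 83 87]
Op 4: note_on(86): all voices busy, STEAL voice 0 (pitch 61, oldest) -> assign | voices=[86 83 87]
Op 5: note_on(62): all voices busy, STEAL voice 1 (pitch 83, oldest) -> assign | voices=[86 62 87]
Op 6: note_on(66): all voices busy, STEAL voice 2 (pitch 87, oldest) -> assign | voices=[86 62 66]
Op 7: note_on(69): all voices busy, STEAL voice 0 (pitch 86, oldest) -> assign | voices=[69 62 66]
Op 8: note_on(79): all voices busy, STEAL voice 1 (pitch 62, oldest) -> assign | voices=[69 79 66]

Answer: 2 1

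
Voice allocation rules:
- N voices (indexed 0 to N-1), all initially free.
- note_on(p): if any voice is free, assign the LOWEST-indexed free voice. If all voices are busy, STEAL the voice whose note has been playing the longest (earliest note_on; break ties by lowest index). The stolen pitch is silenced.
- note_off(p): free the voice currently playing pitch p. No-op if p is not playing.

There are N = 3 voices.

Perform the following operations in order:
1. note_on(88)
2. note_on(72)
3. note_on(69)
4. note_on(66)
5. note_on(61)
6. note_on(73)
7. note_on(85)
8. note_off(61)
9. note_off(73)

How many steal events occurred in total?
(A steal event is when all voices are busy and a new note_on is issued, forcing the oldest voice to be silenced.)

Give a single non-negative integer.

Answer: 4

Derivation:
Op 1: note_on(88): voice 0 is free -> assigned | voices=[88 - -]
Op 2: note_on(72): voice 1 is free -> assigned | voices=[88 72 -]
Op 3: note_on(69): voice 2 is free -> assigned | voices=[88 72 69]
Op 4: note_on(66): all voices busy, STEAL voice 0 (pitch 88, oldest) -> assign | voices=[66 72 69]
Op 5: note_on(61): all voices busy, STEAL voice 1 (pitch 72, oldest) -> assign | voices=[66 61 69]
Op 6: note_on(73): all voices busy, STEAL voice 2 (pitch 69, oldest) -> assign | voices=[66 61 73]
Op 7: note_on(85): all voices busy, STEAL voice 0 (pitch 66, oldest) -> assign | voices=[85 61 73]
Op 8: note_off(61): free voice 1 | voices=[85 - 73]
Op 9: note_off(73): free voice 2 | voices=[85 - -]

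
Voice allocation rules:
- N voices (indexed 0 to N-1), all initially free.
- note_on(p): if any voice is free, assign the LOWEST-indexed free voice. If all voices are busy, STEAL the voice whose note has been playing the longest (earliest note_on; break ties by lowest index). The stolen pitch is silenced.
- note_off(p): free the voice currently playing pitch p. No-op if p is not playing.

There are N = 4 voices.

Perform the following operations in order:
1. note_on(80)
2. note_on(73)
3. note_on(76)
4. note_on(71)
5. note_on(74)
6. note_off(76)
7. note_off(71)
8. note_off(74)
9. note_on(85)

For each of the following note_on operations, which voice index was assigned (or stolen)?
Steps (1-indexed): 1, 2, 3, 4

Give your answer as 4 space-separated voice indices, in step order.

Answer: 0 1 2 3

Derivation:
Op 1: note_on(80): voice 0 is free -> assigned | voices=[80 - - -]
Op 2: note_on(73): voice 1 is free -> assigned | voices=[80 73 - -]
Op 3: note_on(76): voice 2 is free -> assigned | voices=[80 73 76 -]
Op 4: note_on(71): voice 3 is free -> assigned | voices=[80 73 76 71]
Op 5: note_on(74): all voices busy, STEAL voice 0 (pitch 80, oldest) -> assign | voices=[74 73 76 71]
Op 6: note_off(76): free voice 2 | voices=[74 73 - 71]
Op 7: note_off(71): free voice 3 | voices=[74 73 - -]
Op 8: note_off(74): free voice 0 | voices=[- 73 - -]
Op 9: note_on(85): voice 0 is free -> assigned | voices=[85 73 - -]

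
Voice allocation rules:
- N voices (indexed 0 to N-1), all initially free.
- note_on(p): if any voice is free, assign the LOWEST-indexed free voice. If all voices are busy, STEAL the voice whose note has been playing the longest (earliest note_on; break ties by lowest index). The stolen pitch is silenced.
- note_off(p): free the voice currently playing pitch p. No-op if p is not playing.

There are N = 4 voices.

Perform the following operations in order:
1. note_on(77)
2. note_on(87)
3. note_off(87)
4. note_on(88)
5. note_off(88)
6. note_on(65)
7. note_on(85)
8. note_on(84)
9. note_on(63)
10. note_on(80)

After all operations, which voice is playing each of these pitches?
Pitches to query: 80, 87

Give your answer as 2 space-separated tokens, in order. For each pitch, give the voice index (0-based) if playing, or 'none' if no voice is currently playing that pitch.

Op 1: note_on(77): voice 0 is free -> assigned | voices=[77 - - -]
Op 2: note_on(87): voice 1 is free -> assigned | voices=[77 87 - -]
Op 3: note_off(87): free voice 1 | voices=[77 - - -]
Op 4: note_on(88): voice 1 is free -> assigned | voices=[77 88 - -]
Op 5: note_off(88): free voice 1 | voices=[77 - - -]
Op 6: note_on(65): voice 1 is free -> assigned | voices=[77 65 - -]
Op 7: note_on(85): voice 2 is free -> assigned | voices=[77 65 85 -]
Op 8: note_on(84): voice 3 is free -> assigned | voices=[77 65 85 84]
Op 9: note_on(63): all voices busy, STEAL voice 0 (pitch 77, oldest) -> assign | voices=[63 65 85 84]
Op 10: note_on(80): all voices busy, STEAL voice 1 (pitch 65, oldest) -> assign | voices=[63 80 85 84]

Answer: 1 none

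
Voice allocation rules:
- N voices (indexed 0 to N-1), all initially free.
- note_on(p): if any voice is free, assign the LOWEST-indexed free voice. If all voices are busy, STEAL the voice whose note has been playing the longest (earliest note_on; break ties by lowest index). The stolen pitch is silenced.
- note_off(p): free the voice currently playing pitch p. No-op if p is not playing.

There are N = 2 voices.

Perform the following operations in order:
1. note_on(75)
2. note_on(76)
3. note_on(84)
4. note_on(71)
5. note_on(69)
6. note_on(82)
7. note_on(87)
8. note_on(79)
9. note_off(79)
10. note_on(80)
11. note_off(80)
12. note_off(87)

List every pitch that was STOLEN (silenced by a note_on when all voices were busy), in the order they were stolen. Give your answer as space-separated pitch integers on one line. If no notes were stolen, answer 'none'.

Op 1: note_on(75): voice 0 is free -> assigned | voices=[75 -]
Op 2: note_on(76): voice 1 is free -> assigned | voices=[75 76]
Op 3: note_on(84): all voices busy, STEAL voice 0 (pitch 75, oldest) -> assign | voices=[84 76]
Op 4: note_on(71): all voices busy, STEAL voice 1 (pitch 76, oldest) -> assign | voices=[84 71]
Op 5: note_on(69): all voices busy, STEAL voice 0 (pitch 84, oldest) -> assign | voices=[69 71]
Op 6: note_on(82): all voices busy, STEAL voice 1 (pitch 71, oldest) -> assign | voices=[69 82]
Op 7: note_on(87): all voices busy, STEAL voice 0 (pitch 69, oldest) -> assign | voices=[87 82]
Op 8: note_on(79): all voices busy, STEAL voice 1 (pitch 82, oldest) -> assign | voices=[87 79]
Op 9: note_off(79): free voice 1 | voices=[87 -]
Op 10: note_on(80): voice 1 is free -> assigned | voices=[87 80]
Op 11: note_off(80): free voice 1 | voices=[87 -]
Op 12: note_off(87): free voice 0 | voices=[- -]

Answer: 75 76 84 71 69 82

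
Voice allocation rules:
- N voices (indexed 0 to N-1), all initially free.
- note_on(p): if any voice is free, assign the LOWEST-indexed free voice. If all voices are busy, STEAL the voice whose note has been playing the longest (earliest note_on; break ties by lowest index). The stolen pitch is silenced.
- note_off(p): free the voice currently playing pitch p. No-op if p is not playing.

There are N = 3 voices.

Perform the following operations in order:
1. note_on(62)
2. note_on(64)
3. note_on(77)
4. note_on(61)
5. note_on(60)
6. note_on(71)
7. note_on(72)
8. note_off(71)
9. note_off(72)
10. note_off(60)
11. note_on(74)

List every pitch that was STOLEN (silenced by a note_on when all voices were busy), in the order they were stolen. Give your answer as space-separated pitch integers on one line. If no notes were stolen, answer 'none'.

Op 1: note_on(62): voice 0 is free -> assigned | voices=[62 - -]
Op 2: note_on(64): voice 1 is free -> assigned | voices=[62 64 -]
Op 3: note_on(77): voice 2 is free -> assigned | voices=[62 64 77]
Op 4: note_on(61): all voices busy, STEAL voice 0 (pitch 62, oldest) -> assign | voices=[61 64 77]
Op 5: note_on(60): all voices busy, STEAL voice 1 (pitch 64, oldest) -> assign | voices=[61 60 77]
Op 6: note_on(71): all voices busy, STEAL voice 2 (pitch 77, oldest) -> assign | voices=[61 60 71]
Op 7: note_on(72): all voices busy, STEAL voice 0 (pitch 61, oldest) -> assign | voices=[72 60 71]
Op 8: note_off(71): free voice 2 | voices=[72 60 -]
Op 9: note_off(72): free voice 0 | voices=[- 60 -]
Op 10: note_off(60): free voice 1 | voices=[- - -]
Op 11: note_on(74): voice 0 is free -> assigned | voices=[74 - -]

Answer: 62 64 77 61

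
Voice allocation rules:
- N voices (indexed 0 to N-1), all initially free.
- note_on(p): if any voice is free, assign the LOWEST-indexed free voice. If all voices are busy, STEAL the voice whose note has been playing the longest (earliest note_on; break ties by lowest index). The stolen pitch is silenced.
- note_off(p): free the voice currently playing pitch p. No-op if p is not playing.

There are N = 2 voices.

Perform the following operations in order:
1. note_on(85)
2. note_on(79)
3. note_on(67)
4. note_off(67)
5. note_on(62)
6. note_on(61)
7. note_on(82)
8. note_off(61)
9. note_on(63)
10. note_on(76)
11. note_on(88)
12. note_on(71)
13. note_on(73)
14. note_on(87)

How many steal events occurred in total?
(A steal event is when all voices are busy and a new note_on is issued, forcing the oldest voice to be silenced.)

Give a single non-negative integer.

Answer: 8

Derivation:
Op 1: note_on(85): voice 0 is free -> assigned | voices=[85 -]
Op 2: note_on(79): voice 1 is free -> assigned | voices=[85 79]
Op 3: note_on(67): all voices busy, STEAL voice 0 (pitch 85, oldest) -> assign | voices=[67 79]
Op 4: note_off(67): free voice 0 | voices=[- 79]
Op 5: note_on(62): voice 0 is free -> assigned | voices=[62 79]
Op 6: note_on(61): all voices busy, STEAL voice 1 (pitch 79, oldest) -> assign | voices=[62 61]
Op 7: note_on(82): all voices busy, STEAL voice 0 (pitch 62, oldest) -> assign | voices=[82 61]
Op 8: note_off(61): free voice 1 | voices=[82 -]
Op 9: note_on(63): voice 1 is free -> assigned | voices=[82 63]
Op 10: note_on(76): all voices busy, STEAL voice 0 (pitch 82, oldest) -> assign | voices=[76 63]
Op 11: note_on(88): all voices busy, STEAL voice 1 (pitch 63, oldest) -> assign | voices=[76 88]
Op 12: note_on(71): all voices busy, STEAL voice 0 (pitch 76, oldest) -> assign | voices=[71 88]
Op 13: note_on(73): all voices busy, STEAL voice 1 (pitch 88, oldest) -> assign | voices=[71 73]
Op 14: note_on(87): all voices busy, STEAL voice 0 (pitch 71, oldest) -> assign | voices=[87 73]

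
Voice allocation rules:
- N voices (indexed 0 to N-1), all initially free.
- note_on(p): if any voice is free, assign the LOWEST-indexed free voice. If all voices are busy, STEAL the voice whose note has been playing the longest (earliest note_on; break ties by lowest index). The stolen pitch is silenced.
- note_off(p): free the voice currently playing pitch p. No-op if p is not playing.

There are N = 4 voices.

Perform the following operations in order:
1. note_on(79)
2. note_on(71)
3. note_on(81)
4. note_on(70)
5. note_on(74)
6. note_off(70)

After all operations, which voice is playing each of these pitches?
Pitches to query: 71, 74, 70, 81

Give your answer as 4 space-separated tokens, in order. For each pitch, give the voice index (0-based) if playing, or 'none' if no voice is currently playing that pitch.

Answer: 1 0 none 2

Derivation:
Op 1: note_on(79): voice 0 is free -> assigned | voices=[79 - - -]
Op 2: note_on(71): voice 1 is free -> assigned | voices=[79 71 - -]
Op 3: note_on(81): voice 2 is free -> assigned | voices=[79 71 81 -]
Op 4: note_on(70): voice 3 is free -> assigned | voices=[79 71 81 70]
Op 5: note_on(74): all voices busy, STEAL voice 0 (pitch 79, oldest) -> assign | voices=[74 71 81 70]
Op 6: note_off(70): free voice 3 | voices=[74 71 81 -]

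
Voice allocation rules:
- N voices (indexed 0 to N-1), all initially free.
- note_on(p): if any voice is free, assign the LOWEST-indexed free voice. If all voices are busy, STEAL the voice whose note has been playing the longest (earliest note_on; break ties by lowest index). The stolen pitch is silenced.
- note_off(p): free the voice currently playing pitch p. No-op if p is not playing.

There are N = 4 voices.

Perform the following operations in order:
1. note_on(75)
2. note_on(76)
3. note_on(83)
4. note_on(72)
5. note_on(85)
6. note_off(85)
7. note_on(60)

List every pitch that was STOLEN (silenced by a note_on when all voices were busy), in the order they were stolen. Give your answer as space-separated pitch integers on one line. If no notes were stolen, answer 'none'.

Op 1: note_on(75): voice 0 is free -> assigned | voices=[75 - - -]
Op 2: note_on(76): voice 1 is free -> assigned | voices=[75 76 - -]
Op 3: note_on(83): voice 2 is free -> assigned | voices=[75 76 83 -]
Op 4: note_on(72): voice 3 is free -> assigned | voices=[75 76 83 72]
Op 5: note_on(85): all voices busy, STEAL voice 0 (pitch 75, oldest) -> assign | voices=[85 76 83 72]
Op 6: note_off(85): free voice 0 | voices=[- 76 83 72]
Op 7: note_on(60): voice 0 is free -> assigned | voices=[60 76 83 72]

Answer: 75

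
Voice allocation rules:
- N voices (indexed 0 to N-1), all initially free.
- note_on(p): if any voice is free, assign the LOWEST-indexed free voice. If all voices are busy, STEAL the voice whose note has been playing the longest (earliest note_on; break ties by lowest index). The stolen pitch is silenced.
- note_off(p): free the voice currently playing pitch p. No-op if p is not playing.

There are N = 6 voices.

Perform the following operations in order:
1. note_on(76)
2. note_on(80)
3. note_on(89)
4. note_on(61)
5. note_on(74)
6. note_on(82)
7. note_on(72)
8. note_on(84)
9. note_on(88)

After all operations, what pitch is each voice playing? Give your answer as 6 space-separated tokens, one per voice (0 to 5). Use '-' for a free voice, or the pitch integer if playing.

Op 1: note_on(76): voice 0 is free -> assigned | voices=[76 - - - - -]
Op 2: note_on(80): voice 1 is free -> assigned | voices=[76 80 - - - -]
Op 3: note_on(89): voice 2 is free -> assigned | voices=[76 80 89 - - -]
Op 4: note_on(61): voice 3 is free -> assigned | voices=[76 80 89 61 - -]
Op 5: note_on(74): voice 4 is free -> assigned | voices=[76 80 89 61 74 -]
Op 6: note_on(82): voice 5 is free -> assigned | voices=[76 80 89 61 74 82]
Op 7: note_on(72): all voices busy, STEAL voice 0 (pitch 76, oldest) -> assign | voices=[72 80 89 61 74 82]
Op 8: note_on(84): all voices busy, STEAL voice 1 (pitch 80, oldest) -> assign | voices=[72 84 89 61 74 82]
Op 9: note_on(88): all voices busy, STEAL voice 2 (pitch 89, oldest) -> assign | voices=[72 84 88 61 74 82]

Answer: 72 84 88 61 74 82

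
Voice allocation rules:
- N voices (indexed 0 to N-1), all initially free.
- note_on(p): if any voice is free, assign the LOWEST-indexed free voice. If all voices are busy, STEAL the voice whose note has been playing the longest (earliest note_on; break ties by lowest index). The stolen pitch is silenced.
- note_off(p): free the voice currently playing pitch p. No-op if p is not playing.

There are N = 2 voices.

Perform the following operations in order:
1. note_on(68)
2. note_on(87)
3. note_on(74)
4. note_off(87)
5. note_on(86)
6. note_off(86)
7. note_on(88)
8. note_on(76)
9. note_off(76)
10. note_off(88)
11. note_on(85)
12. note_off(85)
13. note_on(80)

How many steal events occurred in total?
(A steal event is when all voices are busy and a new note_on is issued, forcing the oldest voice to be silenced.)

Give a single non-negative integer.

Op 1: note_on(68): voice 0 is free -> assigned | voices=[68 -]
Op 2: note_on(87): voice 1 is free -> assigned | voices=[68 87]
Op 3: note_on(74): all voices busy, STEAL voice 0 (pitch 68, oldest) -> assign | voices=[74 87]
Op 4: note_off(87): free voice 1 | voices=[74 -]
Op 5: note_on(86): voice 1 is free -> assigned | voices=[74 86]
Op 6: note_off(86): free voice 1 | voices=[74 -]
Op 7: note_on(88): voice 1 is free -> assigned | voices=[74 88]
Op 8: note_on(76): all voices busy, STEAL voice 0 (pitch 74, oldest) -> assign | voices=[76 88]
Op 9: note_off(76): free voice 0 | voices=[- 88]
Op 10: note_off(88): free voice 1 | voices=[- -]
Op 11: note_on(85): voice 0 is free -> assigned | voices=[85 -]
Op 12: note_off(85): free voice 0 | voices=[- -]
Op 13: note_on(80): voice 0 is free -> assigned | voices=[80 -]

Answer: 2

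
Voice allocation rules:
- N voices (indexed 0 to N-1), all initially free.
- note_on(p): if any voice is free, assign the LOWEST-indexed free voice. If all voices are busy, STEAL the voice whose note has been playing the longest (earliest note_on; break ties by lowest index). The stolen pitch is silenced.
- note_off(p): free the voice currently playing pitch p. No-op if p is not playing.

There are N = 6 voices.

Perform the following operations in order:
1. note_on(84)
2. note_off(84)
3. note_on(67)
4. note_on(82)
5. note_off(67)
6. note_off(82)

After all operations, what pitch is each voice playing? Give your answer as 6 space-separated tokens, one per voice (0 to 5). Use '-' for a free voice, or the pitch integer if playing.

Answer: - - - - - -

Derivation:
Op 1: note_on(84): voice 0 is free -> assigned | voices=[84 - - - - -]
Op 2: note_off(84): free voice 0 | voices=[- - - - - -]
Op 3: note_on(67): voice 0 is free -> assigned | voices=[67 - - - - -]
Op 4: note_on(82): voice 1 is free -> assigned | voices=[67 82 - - - -]
Op 5: note_off(67): free voice 0 | voices=[- 82 - - - -]
Op 6: note_off(82): free voice 1 | voices=[- - - - - -]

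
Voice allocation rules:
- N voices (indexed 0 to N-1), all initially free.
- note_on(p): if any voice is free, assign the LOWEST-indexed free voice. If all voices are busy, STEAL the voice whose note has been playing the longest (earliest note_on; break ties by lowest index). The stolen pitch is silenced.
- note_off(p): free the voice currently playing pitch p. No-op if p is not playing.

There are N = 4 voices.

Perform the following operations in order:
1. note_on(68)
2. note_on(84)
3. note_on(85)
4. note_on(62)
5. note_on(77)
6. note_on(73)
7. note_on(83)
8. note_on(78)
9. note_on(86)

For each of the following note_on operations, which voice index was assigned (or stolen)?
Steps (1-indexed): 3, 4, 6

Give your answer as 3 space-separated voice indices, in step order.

Answer: 2 3 1

Derivation:
Op 1: note_on(68): voice 0 is free -> assigned | voices=[68 - - -]
Op 2: note_on(84): voice 1 is free -> assigned | voices=[68 84 - -]
Op 3: note_on(85): voice 2 is free -> assigned | voices=[68 84 85 -]
Op 4: note_on(62): voice 3 is free -> assigned | voices=[68 84 85 62]
Op 5: note_on(77): all voices busy, STEAL voice 0 (pitch 68, oldest) -> assign | voices=[77 84 85 62]
Op 6: note_on(73): all voices busy, STEAL voice 1 (pitch 84, oldest) -> assign | voices=[77 73 85 62]
Op 7: note_on(83): all voices busy, STEAL voice 2 (pitch 85, oldest) -> assign | voices=[77 73 83 62]
Op 8: note_on(78): all voices busy, STEAL voice 3 (pitch 62, oldest) -> assign | voices=[77 73 83 78]
Op 9: note_on(86): all voices busy, STEAL voice 0 (pitch 77, oldest) -> assign | voices=[86 73 83 78]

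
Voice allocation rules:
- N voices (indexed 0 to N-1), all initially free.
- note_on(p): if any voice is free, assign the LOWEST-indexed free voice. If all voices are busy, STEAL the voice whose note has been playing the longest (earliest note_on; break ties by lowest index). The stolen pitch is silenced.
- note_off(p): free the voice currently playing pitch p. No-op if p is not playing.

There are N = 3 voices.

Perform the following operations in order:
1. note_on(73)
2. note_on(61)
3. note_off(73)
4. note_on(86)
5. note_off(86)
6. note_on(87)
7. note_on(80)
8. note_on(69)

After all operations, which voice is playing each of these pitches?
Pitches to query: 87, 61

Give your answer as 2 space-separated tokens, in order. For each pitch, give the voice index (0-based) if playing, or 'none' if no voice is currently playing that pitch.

Op 1: note_on(73): voice 0 is free -> assigned | voices=[73 - -]
Op 2: note_on(61): voice 1 is free -> assigned | voices=[73 61 -]
Op 3: note_off(73): free voice 0 | voices=[- 61 -]
Op 4: note_on(86): voice 0 is free -> assigned | voices=[86 61 -]
Op 5: note_off(86): free voice 0 | voices=[- 61 -]
Op 6: note_on(87): voice 0 is free -> assigned | voices=[87 61 -]
Op 7: note_on(80): voice 2 is free -> assigned | voices=[87 61 80]
Op 8: note_on(69): all voices busy, STEAL voice 1 (pitch 61, oldest) -> assign | voices=[87 69 80]

Answer: 0 none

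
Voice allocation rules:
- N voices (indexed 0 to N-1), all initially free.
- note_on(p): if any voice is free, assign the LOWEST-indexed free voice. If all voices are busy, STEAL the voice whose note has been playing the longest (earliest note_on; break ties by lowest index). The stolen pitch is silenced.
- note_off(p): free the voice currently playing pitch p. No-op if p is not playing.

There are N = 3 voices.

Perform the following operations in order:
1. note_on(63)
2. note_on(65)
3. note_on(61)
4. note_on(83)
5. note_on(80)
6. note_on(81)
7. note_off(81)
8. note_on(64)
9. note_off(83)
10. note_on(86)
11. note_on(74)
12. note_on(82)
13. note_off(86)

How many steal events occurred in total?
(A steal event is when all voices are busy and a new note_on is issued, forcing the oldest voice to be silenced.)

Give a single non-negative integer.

Op 1: note_on(63): voice 0 is free -> assigned | voices=[63 - -]
Op 2: note_on(65): voice 1 is free -> assigned | voices=[63 65 -]
Op 3: note_on(61): voice 2 is free -> assigned | voices=[63 65 61]
Op 4: note_on(83): all voices busy, STEAL voice 0 (pitch 63, oldest) -> assign | voices=[83 65 61]
Op 5: note_on(80): all voices busy, STEAL voice 1 (pitch 65, oldest) -> assign | voices=[83 80 61]
Op 6: note_on(81): all voices busy, STEAL voice 2 (pitch 61, oldest) -> assign | voices=[83 80 81]
Op 7: note_off(81): free voice 2 | voices=[83 80 -]
Op 8: note_on(64): voice 2 is free -> assigned | voices=[83 80 64]
Op 9: note_off(83): free voice 0 | voices=[- 80 64]
Op 10: note_on(86): voice 0 is free -> assigned | voices=[86 80 64]
Op 11: note_on(74): all voices busy, STEAL voice 1 (pitch 80, oldest) -> assign | voices=[86 74 64]
Op 12: note_on(82): all voices busy, STEAL voice 2 (pitch 64, oldest) -> assign | voices=[86 74 82]
Op 13: note_off(86): free voice 0 | voices=[- 74 82]

Answer: 5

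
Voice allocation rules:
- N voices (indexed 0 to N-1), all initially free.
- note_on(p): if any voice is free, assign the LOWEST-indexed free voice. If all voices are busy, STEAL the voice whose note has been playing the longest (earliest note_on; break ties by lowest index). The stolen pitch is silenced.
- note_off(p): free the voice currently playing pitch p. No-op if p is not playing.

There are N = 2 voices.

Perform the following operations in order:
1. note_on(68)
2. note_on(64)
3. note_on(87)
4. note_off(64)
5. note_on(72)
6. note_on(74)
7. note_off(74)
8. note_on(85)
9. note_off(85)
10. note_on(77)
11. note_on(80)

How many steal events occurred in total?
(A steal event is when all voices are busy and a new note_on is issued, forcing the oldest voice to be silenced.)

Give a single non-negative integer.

Op 1: note_on(68): voice 0 is free -> assigned | voices=[68 -]
Op 2: note_on(64): voice 1 is free -> assigned | voices=[68 64]
Op 3: note_on(87): all voices busy, STEAL voice 0 (pitch 68, oldest) -> assign | voices=[87 64]
Op 4: note_off(64): free voice 1 | voices=[87 -]
Op 5: note_on(72): voice 1 is free -> assigned | voices=[87 72]
Op 6: note_on(74): all voices busy, STEAL voice 0 (pitch 87, oldest) -> assign | voices=[74 72]
Op 7: note_off(74): free voice 0 | voices=[- 72]
Op 8: note_on(85): voice 0 is free -> assigned | voices=[85 72]
Op 9: note_off(85): free voice 0 | voices=[- 72]
Op 10: note_on(77): voice 0 is free -> assigned | voices=[77 72]
Op 11: note_on(80): all voices busy, STEAL voice 1 (pitch 72, oldest) -> assign | voices=[77 80]

Answer: 3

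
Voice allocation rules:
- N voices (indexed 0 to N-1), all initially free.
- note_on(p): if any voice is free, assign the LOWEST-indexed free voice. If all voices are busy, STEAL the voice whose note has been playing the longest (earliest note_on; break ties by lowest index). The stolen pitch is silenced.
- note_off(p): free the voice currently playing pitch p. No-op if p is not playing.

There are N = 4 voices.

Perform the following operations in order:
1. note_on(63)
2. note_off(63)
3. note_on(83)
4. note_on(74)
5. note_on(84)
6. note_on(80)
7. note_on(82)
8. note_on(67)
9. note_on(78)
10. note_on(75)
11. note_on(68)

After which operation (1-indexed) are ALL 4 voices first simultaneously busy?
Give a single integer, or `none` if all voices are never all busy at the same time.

Answer: 6

Derivation:
Op 1: note_on(63): voice 0 is free -> assigned | voices=[63 - - -]
Op 2: note_off(63): free voice 0 | voices=[- - - -]
Op 3: note_on(83): voice 0 is free -> assigned | voices=[83 - - -]
Op 4: note_on(74): voice 1 is free -> assigned | voices=[83 74 - -]
Op 5: note_on(84): voice 2 is free -> assigned | voices=[83 74 84 -]
Op 6: note_on(80): voice 3 is free -> assigned | voices=[83 74 84 80]
Op 7: note_on(82): all voices busy, STEAL voice 0 (pitch 83, oldest) -> assign | voices=[82 74 84 80]
Op 8: note_on(67): all voices busy, STEAL voice 1 (pitch 74, oldest) -> assign | voices=[82 67 84 80]
Op 9: note_on(78): all voices busy, STEAL voice 2 (pitch 84, oldest) -> assign | voices=[82 67 78 80]
Op 10: note_on(75): all voices busy, STEAL voice 3 (pitch 80, oldest) -> assign | voices=[82 67 78 75]
Op 11: note_on(68): all voices busy, STEAL voice 0 (pitch 82, oldest) -> assign | voices=[68 67 78 75]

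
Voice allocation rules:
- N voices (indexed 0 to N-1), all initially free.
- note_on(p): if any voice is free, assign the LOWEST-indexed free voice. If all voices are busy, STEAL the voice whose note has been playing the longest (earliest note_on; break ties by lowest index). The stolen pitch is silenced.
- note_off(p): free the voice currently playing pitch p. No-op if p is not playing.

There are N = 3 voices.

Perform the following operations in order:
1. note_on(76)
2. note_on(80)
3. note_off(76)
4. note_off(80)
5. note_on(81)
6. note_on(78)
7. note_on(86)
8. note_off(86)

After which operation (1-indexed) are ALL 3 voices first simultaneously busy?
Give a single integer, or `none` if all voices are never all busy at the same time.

Op 1: note_on(76): voice 0 is free -> assigned | voices=[76 - -]
Op 2: note_on(80): voice 1 is free -> assigned | voices=[76 80 -]
Op 3: note_off(76): free voice 0 | voices=[- 80 -]
Op 4: note_off(80): free voice 1 | voices=[- - -]
Op 5: note_on(81): voice 0 is free -> assigned | voices=[81 - -]
Op 6: note_on(78): voice 1 is free -> assigned | voices=[81 78 -]
Op 7: note_on(86): voice 2 is free -> assigned | voices=[81 78 86]
Op 8: note_off(86): free voice 2 | voices=[81 78 -]

Answer: 7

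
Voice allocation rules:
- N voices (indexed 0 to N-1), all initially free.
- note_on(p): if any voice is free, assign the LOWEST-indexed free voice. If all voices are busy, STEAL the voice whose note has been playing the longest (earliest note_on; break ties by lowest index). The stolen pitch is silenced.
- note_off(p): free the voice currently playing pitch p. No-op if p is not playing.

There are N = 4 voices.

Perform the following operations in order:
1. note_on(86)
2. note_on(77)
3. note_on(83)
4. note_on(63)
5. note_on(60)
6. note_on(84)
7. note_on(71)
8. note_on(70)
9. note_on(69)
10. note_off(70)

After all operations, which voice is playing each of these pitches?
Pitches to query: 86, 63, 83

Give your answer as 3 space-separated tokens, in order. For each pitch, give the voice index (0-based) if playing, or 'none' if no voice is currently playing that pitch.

Op 1: note_on(86): voice 0 is free -> assigned | voices=[86 - - -]
Op 2: note_on(77): voice 1 is free -> assigned | voices=[86 77 - -]
Op 3: note_on(83): voice 2 is free -> assigned | voices=[86 77 83 -]
Op 4: note_on(63): voice 3 is free -> assigned | voices=[86 77 83 63]
Op 5: note_on(60): all voices busy, STEAL voice 0 (pitch 86, oldest) -> assign | voices=[60 77 83 63]
Op 6: note_on(84): all voices busy, STEAL voice 1 (pitch 77, oldest) -> assign | voices=[60 84 83 63]
Op 7: note_on(71): all voices busy, STEAL voice 2 (pitch 83, oldest) -> assign | voices=[60 84 71 63]
Op 8: note_on(70): all voices busy, STEAL voice 3 (pitch 63, oldest) -> assign | voices=[60 84 71 70]
Op 9: note_on(69): all voices busy, STEAL voice 0 (pitch 60, oldest) -> assign | voices=[69 84 71 70]
Op 10: note_off(70): free voice 3 | voices=[69 84 71 -]

Answer: none none none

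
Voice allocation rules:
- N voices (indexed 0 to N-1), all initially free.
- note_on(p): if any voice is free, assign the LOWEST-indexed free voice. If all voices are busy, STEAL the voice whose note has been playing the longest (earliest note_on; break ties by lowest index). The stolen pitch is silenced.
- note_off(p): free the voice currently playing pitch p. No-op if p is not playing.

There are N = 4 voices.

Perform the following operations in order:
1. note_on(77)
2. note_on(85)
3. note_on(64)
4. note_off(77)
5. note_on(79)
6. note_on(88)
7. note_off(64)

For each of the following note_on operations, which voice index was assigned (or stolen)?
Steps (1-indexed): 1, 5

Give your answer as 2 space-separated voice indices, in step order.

Answer: 0 0

Derivation:
Op 1: note_on(77): voice 0 is free -> assigned | voices=[77 - - -]
Op 2: note_on(85): voice 1 is free -> assigned | voices=[77 85 - -]
Op 3: note_on(64): voice 2 is free -> assigned | voices=[77 85 64 -]
Op 4: note_off(77): free voice 0 | voices=[- 85 64 -]
Op 5: note_on(79): voice 0 is free -> assigned | voices=[79 85 64 -]
Op 6: note_on(88): voice 3 is free -> assigned | voices=[79 85 64 88]
Op 7: note_off(64): free voice 2 | voices=[79 85 - 88]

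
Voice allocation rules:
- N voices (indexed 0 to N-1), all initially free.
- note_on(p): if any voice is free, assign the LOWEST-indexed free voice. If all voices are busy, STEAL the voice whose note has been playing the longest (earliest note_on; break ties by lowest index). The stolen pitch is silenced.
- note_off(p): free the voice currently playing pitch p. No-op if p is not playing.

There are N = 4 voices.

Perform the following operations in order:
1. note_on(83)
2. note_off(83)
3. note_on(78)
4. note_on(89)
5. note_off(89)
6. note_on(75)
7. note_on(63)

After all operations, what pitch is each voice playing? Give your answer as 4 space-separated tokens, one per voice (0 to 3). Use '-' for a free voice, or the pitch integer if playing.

Answer: 78 75 63 -

Derivation:
Op 1: note_on(83): voice 0 is free -> assigned | voices=[83 - - -]
Op 2: note_off(83): free voice 0 | voices=[- - - -]
Op 3: note_on(78): voice 0 is free -> assigned | voices=[78 - - -]
Op 4: note_on(89): voice 1 is free -> assigned | voices=[78 89 - -]
Op 5: note_off(89): free voice 1 | voices=[78 - - -]
Op 6: note_on(75): voice 1 is free -> assigned | voices=[78 75 - -]
Op 7: note_on(63): voice 2 is free -> assigned | voices=[78 75 63 -]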